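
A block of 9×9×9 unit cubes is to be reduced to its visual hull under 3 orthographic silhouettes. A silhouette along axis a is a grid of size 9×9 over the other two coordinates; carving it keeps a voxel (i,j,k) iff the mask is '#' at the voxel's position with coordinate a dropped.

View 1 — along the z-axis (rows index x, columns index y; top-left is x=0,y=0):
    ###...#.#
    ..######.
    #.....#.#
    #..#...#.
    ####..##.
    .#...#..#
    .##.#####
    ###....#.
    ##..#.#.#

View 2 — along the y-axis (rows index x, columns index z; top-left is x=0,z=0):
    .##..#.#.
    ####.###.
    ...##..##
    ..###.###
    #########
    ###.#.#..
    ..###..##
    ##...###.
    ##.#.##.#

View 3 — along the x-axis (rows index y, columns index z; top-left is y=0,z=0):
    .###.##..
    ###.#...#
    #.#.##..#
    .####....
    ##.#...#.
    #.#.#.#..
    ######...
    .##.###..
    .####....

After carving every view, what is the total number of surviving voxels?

start: 9×9×9 = 729 voxels
[1] z-view keeps 42 columns → grid now 378
[2] y-view keeps 51 columns → grid now 246
[3] x-view keeps 42 columns → grid now 133

remaining voxels: 133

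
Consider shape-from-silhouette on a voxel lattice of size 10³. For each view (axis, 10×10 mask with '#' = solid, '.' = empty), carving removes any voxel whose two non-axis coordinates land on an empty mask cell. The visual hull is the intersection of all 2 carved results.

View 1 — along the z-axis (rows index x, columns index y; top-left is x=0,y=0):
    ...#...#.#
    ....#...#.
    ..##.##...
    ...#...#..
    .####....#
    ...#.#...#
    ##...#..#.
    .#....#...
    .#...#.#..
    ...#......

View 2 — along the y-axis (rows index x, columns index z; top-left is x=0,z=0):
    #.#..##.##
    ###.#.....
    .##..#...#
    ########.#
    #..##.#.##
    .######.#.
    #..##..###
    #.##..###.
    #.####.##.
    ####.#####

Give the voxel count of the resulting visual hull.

|visual hull| = 177

start: 10×10×10 = 1000 voxels
V1 z: intersect with XY mask (29 set) -- 290 left
V2 y: intersect with XZ mask (64 set) -- 177 left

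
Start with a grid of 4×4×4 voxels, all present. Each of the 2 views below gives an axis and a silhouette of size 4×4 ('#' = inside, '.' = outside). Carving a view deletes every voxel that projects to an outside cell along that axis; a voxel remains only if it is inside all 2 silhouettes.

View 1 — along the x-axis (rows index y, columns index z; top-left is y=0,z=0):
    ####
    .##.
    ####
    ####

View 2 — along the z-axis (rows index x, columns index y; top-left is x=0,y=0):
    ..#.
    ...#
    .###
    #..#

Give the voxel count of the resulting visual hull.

before carving: 64 voxels (4×4×4)
step 1: project along x, AND mask (14/16) → |grid| = 56
step 2: project along z, AND mask (7/16) → |grid| = 26

|visual hull| = 26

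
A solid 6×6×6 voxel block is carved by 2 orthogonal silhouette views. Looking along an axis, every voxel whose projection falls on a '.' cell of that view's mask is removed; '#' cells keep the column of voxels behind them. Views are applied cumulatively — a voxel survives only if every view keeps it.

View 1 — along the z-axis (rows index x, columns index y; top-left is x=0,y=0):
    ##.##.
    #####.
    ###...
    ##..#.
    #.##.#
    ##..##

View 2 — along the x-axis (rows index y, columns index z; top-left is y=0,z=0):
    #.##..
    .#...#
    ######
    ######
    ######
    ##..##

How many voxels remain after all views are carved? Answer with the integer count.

start: 6×6×6 = 216 voxels
  1. axis=2 (XY plane), |mask|=23  ⇒  voxels=138
  2. axis=0 (YZ plane), |mask|=27  ⇒  voxels=96

voxel count = 96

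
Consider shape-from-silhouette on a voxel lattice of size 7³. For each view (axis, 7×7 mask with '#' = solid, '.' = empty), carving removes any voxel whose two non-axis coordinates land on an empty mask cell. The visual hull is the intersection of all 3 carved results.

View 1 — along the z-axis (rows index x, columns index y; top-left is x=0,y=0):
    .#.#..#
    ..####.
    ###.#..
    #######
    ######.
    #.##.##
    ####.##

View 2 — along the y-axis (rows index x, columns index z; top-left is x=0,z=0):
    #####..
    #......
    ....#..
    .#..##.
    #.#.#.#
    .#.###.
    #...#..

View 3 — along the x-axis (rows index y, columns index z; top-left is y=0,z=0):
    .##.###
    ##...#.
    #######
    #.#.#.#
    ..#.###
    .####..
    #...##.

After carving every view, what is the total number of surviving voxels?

start: 7×7×7 = 343 voxels
after view 1 [z-axis, 35 of 49 cells solid] → remaining = 245
after view 2 [y-axis, 20 of 49 cells solid] → remaining = 100
after view 3 [x-axis, 30 of 49 cells solid] → remaining = 66

voxel count = 66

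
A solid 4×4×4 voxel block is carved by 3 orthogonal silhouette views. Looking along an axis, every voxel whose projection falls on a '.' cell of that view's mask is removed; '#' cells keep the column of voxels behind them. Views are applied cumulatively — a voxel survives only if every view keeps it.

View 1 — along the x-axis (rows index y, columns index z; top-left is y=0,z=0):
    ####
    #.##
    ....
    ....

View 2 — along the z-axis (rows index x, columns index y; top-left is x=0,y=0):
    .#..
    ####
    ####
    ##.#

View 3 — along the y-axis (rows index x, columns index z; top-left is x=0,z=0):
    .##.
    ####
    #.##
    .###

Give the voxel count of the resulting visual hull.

start: 4×4×4 = 64 voxels
carve view 1 (along x, YZ-mask fill 7/16): 28 voxels remain
carve view 2 (along z, XY-mask fill 12/16): 24 voxels remain
carve view 3 (along y, XZ-mask fill 12/16): 19 voxels remain

|visual hull| = 19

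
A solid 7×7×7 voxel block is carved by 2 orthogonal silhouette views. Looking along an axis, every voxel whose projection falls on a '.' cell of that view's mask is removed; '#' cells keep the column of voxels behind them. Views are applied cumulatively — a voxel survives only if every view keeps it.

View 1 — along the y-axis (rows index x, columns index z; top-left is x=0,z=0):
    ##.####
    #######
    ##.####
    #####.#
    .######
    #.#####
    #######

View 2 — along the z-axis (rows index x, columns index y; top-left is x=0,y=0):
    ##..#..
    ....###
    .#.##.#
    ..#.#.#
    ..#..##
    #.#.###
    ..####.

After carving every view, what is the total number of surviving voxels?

full grid |V| = 343
  1. axis=1 (XZ plane), |mask|=44  ⇒  voxels=308
  2. axis=2 (XY plane), |mask|=25  ⇒  voxels=157

remaining voxels: 157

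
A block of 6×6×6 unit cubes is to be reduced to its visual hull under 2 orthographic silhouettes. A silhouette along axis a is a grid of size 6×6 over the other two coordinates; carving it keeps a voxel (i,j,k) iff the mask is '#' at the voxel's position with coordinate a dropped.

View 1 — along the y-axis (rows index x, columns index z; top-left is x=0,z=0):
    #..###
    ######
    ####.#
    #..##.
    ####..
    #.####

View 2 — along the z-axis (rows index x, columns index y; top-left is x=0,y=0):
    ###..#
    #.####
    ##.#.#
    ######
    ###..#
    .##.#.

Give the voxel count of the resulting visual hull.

before carving: 216 voxels (6×6×6)
[1] y-view keeps 27 columns → grid now 162
[2] z-view keeps 26 columns → grid now 115

voxel count = 115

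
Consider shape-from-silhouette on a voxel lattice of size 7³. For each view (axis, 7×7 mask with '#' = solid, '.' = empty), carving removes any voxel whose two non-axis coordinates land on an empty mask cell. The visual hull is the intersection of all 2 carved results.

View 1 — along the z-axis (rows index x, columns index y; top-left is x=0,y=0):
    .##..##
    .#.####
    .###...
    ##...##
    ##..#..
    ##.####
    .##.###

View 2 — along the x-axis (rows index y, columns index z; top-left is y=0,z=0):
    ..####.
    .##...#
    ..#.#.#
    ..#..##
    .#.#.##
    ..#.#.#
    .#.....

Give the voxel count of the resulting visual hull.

remaining voxels: 87

full grid |V| = 343
step 1: project along z, AND mask (30/49) → |grid| = 210
step 2: project along x, AND mask (21/49) → |grid| = 87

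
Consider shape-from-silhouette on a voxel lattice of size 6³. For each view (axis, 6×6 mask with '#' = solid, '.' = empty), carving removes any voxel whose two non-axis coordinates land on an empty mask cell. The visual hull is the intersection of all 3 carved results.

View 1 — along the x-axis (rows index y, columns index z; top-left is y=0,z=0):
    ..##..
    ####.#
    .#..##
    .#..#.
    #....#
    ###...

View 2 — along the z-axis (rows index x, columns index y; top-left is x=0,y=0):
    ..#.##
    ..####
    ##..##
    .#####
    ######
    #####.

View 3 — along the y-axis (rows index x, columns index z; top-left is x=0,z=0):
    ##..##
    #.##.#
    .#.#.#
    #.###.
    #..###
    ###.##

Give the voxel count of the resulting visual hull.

before carving: 216 voxels (6×6×6)
  1. axis=0 (YZ plane), |mask|=17  ⇒  voxels=102
  2. axis=2 (XY plane), |mask|=27  ⇒  voxels=76
  3. axis=1 (XZ plane), |mask|=24  ⇒  voxels=48

voxel count = 48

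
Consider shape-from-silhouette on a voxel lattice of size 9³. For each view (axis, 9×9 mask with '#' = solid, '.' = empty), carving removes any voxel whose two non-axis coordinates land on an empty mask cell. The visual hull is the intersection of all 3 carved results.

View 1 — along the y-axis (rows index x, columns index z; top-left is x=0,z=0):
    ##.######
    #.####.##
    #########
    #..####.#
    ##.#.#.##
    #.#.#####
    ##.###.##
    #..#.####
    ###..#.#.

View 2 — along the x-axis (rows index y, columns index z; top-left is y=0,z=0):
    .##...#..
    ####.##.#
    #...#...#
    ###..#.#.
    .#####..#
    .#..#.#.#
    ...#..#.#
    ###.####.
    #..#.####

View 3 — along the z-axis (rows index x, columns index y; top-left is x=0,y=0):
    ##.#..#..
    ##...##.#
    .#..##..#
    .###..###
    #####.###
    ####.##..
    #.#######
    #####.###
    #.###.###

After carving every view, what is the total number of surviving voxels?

initial block: 9^3 = 729
carve view 1 (along y, XZ-mask fill 61/81): 549 voxels remain
carve view 2 (along x, YZ-mask fill 44/81): 294 voxels remain
carve view 3 (along z, XY-mask fill 56/81): 195 voxels remain

|visual hull| = 195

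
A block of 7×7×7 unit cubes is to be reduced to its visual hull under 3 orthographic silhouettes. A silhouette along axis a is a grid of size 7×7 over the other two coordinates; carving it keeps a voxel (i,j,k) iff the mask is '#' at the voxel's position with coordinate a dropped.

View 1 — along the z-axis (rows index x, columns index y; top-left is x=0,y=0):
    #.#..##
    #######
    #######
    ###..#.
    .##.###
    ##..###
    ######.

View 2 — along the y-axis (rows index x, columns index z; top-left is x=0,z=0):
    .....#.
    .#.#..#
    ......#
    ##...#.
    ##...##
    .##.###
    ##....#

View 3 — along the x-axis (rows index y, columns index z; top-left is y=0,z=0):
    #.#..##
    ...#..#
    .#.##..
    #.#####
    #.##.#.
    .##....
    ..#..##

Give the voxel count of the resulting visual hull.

initial block: 7^3 = 343
step 1: project along z, AND mask (38/49) → |grid| = 266
step 2: project along y, AND mask (20/49) → |grid| = 107
step 3: project along x, AND mask (24/49) → |grid| = 46

remaining voxels: 46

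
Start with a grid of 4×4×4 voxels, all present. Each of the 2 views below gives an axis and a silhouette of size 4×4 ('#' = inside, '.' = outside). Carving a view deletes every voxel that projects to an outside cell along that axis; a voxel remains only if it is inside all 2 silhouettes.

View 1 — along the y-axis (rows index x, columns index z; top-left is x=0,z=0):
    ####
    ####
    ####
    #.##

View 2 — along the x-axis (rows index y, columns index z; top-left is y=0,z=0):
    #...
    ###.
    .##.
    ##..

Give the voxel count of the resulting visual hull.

voxel count = 29

initial block: 4^3 = 64
V1 y: intersect with XZ mask (15 set) -- 60 left
V2 x: intersect with YZ mask (8 set) -- 29 left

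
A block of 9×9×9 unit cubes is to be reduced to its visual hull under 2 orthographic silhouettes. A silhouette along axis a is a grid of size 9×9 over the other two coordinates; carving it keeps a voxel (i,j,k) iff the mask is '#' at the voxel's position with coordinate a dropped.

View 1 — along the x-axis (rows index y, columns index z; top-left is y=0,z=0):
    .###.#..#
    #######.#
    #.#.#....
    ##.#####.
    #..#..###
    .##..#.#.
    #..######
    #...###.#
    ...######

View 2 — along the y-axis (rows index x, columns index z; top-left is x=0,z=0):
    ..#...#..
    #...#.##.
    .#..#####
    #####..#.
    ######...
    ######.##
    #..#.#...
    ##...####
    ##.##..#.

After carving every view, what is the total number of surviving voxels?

remaining voxels: 255

start: 9×9×9 = 729 voxels
after view 1 [x-axis, 50 of 81 cells solid] → remaining = 450
after view 2 [y-axis, 46 of 81 cells solid] → remaining = 255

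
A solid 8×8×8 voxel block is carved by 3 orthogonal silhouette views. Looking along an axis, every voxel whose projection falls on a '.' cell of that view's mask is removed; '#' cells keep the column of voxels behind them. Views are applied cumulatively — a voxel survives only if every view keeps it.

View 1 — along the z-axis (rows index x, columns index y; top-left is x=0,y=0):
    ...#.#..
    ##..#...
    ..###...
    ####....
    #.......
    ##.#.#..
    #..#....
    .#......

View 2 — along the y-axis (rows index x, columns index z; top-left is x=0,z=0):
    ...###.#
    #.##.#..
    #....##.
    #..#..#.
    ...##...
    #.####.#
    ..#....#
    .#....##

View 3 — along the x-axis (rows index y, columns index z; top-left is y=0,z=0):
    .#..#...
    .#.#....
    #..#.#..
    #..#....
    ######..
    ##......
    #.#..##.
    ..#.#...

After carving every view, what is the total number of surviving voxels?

start: 8×8×8 = 512 voxels
V1 z: intersect with XY mask (20 set) -- 160 left
V2 y: intersect with XZ mask (27 set) -- 74 left
V3 x: intersect with YZ mask (23 set) -- 23 left

|visual hull| = 23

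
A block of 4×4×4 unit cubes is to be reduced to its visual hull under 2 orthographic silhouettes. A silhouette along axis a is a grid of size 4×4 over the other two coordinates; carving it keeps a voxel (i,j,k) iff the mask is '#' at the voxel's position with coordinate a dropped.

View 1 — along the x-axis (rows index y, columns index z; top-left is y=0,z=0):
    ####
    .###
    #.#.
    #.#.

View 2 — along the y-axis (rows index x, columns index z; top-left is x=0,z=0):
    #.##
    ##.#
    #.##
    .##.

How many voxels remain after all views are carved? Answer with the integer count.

full grid |V| = 64
V1 x: intersect with YZ mask (11 set) -- 44 left
V2 y: intersect with XZ mask (11 set) -- 31 left

31 voxels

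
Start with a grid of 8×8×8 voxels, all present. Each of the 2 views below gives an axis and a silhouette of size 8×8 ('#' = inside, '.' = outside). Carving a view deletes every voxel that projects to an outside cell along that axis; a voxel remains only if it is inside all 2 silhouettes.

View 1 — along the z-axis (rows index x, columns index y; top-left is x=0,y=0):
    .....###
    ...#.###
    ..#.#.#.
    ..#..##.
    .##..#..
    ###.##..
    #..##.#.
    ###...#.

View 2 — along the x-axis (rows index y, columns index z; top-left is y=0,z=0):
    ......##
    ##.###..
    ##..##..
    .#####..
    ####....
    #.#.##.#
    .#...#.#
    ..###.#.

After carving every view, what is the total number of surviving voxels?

|visual hull| = 114

full grid |V| = 512
[1] z-view keeps 29 columns → grid now 232
[2] x-view keeps 32 columns → grid now 114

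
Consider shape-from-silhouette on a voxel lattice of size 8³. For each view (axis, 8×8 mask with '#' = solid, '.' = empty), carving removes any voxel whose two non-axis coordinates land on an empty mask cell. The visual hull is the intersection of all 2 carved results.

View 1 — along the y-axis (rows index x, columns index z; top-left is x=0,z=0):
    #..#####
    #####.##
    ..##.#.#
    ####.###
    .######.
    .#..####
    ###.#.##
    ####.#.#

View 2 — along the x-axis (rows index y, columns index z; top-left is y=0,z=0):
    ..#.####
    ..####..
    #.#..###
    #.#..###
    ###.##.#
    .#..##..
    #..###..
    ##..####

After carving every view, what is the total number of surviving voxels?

|visual hull| = 222

before carving: 512 voxels (8×8×8)
[1] y-view keeps 47 columns → grid now 376
[2] x-view keeps 38 columns → grid now 222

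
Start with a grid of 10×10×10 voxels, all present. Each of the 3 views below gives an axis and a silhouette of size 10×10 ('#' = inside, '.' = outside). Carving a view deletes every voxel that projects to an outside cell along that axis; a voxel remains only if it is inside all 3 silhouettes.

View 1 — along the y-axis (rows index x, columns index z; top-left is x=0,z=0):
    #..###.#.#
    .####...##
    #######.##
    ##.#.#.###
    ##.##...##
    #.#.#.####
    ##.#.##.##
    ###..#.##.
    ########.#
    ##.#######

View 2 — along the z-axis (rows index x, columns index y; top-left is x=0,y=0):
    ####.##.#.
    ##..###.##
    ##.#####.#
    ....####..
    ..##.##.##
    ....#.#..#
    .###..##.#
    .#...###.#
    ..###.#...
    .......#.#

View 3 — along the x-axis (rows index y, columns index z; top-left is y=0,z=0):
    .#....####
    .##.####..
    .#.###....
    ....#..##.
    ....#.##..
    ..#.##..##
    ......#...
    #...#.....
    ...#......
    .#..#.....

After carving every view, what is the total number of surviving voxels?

105 voxels

full grid |V| = 1000
carve view 1 (along y, XZ-mask fill 72/100): 720 voxels remain
carve view 2 (along z, XY-mask fill 52/100): 367 voxels remain
carve view 3 (along x, YZ-mask fill 32/100): 105 voxels remain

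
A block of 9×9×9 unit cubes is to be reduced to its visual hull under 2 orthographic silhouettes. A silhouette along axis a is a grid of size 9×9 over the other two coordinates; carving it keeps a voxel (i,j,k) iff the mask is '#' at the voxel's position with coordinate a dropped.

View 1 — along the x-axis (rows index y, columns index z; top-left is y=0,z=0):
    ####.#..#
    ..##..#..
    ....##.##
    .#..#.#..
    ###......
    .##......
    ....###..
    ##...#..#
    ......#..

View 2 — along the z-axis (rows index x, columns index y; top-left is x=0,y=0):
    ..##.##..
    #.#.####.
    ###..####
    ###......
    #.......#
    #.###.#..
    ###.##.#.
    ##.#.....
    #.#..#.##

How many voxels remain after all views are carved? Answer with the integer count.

before carving: 729 voxels (9×9×9)
after view 1 [x-axis, 29 of 81 cells solid] → remaining = 261
after view 2 [z-axis, 41 of 81 cells solid] → remaining = 147

remaining voxels: 147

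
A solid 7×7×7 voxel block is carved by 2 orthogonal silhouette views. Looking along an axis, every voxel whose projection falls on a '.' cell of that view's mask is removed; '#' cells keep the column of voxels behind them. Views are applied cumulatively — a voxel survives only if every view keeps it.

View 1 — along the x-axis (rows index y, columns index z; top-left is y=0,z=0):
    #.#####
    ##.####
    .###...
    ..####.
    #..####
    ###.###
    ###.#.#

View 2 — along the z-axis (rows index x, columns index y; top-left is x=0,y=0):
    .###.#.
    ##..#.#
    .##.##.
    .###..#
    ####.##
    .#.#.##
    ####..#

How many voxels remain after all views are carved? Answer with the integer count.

remaining voxels: 154

before carving: 343 voxels (7×7×7)
step 1: project along x, AND mask (35/49) → |grid| = 245
step 2: project along z, AND mask (31/49) → |grid| = 154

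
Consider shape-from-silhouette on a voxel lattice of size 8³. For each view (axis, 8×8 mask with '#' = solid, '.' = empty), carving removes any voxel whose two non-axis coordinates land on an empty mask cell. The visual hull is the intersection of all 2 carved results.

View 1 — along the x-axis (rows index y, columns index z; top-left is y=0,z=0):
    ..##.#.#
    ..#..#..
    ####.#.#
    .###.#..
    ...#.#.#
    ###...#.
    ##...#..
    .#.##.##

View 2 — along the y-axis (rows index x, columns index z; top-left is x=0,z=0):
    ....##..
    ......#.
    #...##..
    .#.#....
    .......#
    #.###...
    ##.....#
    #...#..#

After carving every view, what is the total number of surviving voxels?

voxel count = 67

initial block: 8^3 = 512
after view 1 [x-axis, 31 of 64 cells solid] → remaining = 248
after view 2 [y-axis, 19 of 64 cells solid] → remaining = 67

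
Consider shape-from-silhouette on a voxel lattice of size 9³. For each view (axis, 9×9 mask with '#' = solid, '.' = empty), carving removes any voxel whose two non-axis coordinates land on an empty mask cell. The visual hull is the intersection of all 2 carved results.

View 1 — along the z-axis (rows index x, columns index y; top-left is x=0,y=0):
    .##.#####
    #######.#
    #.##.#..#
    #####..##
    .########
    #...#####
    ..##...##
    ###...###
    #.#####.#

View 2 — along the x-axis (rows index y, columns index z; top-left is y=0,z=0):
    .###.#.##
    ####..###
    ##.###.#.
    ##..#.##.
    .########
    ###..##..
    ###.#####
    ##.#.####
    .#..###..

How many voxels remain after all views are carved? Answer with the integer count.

before carving: 729 voxels (9×9×9)
  1. axis=2 (XY plane), |mask|=58  ⇒  voxels=522
  2. axis=0 (YZ plane), |mask|=56  ⇒  voxels=353

voxel count = 353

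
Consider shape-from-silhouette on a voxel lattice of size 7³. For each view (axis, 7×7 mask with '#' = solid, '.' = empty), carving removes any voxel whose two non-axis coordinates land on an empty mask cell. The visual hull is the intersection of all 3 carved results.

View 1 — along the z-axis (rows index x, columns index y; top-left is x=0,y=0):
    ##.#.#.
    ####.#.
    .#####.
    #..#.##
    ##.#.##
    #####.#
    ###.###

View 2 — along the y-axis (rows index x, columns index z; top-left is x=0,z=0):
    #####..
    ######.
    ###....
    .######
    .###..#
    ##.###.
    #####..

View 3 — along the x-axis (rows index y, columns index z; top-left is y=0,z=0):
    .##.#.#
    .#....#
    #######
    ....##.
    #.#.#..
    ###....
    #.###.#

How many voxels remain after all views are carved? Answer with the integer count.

before carving: 343 voxels (7×7×7)
carve view 1 (along z, XY-mask fill 35/49): 245 voxels remain
carve view 2 (along y, XZ-mask fill 34/49): 169 voxels remain
carve view 3 (along x, YZ-mask fill 26/49): 88 voxels remain

|visual hull| = 88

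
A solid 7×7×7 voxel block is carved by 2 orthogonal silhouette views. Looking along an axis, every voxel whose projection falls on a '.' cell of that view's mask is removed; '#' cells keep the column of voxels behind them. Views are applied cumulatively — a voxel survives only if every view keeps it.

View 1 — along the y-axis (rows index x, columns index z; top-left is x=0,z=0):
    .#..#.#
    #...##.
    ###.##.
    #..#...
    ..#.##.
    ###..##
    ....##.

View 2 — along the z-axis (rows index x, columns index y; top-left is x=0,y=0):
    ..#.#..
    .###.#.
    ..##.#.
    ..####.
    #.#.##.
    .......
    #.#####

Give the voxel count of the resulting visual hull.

start: 7×7×7 = 343 voxels
step 1: project along y, AND mask (23/49) → |grid| = 161
step 2: project along z, AND mask (23/49) → |grid| = 65

|visual hull| = 65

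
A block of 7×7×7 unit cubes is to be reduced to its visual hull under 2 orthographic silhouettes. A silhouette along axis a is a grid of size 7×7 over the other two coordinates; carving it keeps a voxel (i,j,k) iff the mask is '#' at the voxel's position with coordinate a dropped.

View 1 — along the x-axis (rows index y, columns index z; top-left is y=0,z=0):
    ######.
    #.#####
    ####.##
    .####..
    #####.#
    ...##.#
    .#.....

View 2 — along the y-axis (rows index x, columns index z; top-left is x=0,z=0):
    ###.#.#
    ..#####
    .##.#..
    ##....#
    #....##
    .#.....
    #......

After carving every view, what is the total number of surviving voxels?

initial block: 7^3 = 343
  1. axis=0 (YZ plane), |mask|=32  ⇒  voxels=224
  2. axis=1 (XZ plane), |mask|=21  ⇒  voxels=94

94 voxels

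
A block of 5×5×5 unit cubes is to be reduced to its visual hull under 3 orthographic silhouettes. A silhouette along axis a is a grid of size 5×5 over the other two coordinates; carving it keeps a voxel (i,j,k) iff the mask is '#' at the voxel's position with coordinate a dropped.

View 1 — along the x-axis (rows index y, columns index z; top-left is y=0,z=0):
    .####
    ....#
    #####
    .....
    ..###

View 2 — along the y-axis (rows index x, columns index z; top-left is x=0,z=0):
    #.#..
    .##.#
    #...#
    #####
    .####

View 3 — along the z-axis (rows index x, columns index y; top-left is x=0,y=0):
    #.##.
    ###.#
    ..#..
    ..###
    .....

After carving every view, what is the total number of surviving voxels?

full grid |V| = 125
V1 x: intersect with YZ mask (13 set) -- 65 left
V2 y: intersect with XZ mask (16 set) -- 43 left
V3 z: intersect with XY mask (11 set) -- 22 left

remaining voxels: 22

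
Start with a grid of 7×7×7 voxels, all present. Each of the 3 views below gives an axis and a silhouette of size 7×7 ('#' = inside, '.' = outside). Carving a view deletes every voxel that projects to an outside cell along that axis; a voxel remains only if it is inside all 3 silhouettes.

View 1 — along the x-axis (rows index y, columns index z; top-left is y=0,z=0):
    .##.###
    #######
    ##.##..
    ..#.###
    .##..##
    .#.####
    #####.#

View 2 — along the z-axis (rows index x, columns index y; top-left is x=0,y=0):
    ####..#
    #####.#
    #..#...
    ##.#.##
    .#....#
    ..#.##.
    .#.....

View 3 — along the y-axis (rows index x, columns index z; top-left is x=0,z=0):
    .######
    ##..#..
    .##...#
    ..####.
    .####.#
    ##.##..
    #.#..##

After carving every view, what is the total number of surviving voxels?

remaining voxels: 79

start: 7×7×7 = 343 voxels
[1] x-view keeps 35 columns → grid now 245
[2] z-view keeps 24 columns → grid now 125
[3] y-view keeps 29 columns → grid now 79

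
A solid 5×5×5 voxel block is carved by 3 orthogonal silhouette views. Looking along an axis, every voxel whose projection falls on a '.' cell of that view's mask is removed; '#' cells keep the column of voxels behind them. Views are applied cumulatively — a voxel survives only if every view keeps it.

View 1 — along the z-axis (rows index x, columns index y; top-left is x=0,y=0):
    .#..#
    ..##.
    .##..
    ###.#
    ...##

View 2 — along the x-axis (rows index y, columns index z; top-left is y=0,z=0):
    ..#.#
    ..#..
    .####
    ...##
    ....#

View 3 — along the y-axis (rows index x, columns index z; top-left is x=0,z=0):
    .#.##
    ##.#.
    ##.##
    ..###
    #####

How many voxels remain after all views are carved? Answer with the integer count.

|visual hull| = 17

full grid |V| = 125
after view 1 [z-axis, 12 of 25 cells solid] → remaining = 60
after view 2 [x-axis, 10 of 25 cells solid] → remaining = 24
after view 3 [y-axis, 18 of 25 cells solid] → remaining = 17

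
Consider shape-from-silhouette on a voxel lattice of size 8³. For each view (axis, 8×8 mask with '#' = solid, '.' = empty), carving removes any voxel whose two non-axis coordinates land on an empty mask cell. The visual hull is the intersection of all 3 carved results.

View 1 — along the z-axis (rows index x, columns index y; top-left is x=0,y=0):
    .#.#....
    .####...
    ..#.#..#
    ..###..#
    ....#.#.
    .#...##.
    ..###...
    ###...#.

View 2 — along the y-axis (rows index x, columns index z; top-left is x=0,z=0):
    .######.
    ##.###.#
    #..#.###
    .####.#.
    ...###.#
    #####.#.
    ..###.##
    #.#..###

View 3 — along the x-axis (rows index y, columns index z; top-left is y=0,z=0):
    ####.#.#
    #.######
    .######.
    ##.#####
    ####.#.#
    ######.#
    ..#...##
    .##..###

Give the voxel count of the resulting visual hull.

97 voxels

before carving: 512 voxels (8×8×8)
[1] z-view keeps 25 columns → grid now 200
[2] y-view keeps 42 columns → grid now 132
[3] x-view keeps 47 columns → grid now 97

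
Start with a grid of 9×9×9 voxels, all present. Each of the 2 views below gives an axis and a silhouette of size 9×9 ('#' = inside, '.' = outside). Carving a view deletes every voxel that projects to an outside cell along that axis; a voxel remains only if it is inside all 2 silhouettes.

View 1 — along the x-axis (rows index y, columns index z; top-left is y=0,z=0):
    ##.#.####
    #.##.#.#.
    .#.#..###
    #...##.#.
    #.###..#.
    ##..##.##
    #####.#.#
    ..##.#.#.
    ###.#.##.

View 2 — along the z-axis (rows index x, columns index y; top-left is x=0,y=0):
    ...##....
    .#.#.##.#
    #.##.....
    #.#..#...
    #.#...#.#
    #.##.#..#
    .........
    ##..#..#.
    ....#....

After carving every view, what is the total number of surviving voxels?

|visual hull| = 150

before carving: 729 voxels (9×9×9)
V1 x: intersect with YZ mask (49 set) -- 441 left
V2 z: intersect with XY mask (27 set) -- 150 left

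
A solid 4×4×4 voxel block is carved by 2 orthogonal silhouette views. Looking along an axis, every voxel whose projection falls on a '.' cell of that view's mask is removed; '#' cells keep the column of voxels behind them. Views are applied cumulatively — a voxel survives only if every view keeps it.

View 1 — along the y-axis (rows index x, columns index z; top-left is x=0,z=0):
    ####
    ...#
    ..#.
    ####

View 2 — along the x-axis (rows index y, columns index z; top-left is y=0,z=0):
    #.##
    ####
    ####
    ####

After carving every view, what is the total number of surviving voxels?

voxel count = 38

initial block: 4^3 = 64
[1] y-view keeps 10 columns → grid now 40
[2] x-view keeps 15 columns → grid now 38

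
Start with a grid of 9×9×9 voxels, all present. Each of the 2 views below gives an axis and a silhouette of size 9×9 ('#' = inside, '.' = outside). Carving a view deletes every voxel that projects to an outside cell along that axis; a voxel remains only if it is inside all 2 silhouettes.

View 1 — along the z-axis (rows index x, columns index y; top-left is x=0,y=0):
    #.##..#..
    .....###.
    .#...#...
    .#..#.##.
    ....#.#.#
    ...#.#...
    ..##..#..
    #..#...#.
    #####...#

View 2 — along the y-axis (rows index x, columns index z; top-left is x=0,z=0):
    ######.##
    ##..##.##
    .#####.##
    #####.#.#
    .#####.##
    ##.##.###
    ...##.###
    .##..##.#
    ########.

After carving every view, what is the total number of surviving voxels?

voxel count = 205

start: 9×9×9 = 729 voxels
step 1: project along z, AND mask (30/81) → |grid| = 270
step 2: project along y, AND mask (60/81) → |grid| = 205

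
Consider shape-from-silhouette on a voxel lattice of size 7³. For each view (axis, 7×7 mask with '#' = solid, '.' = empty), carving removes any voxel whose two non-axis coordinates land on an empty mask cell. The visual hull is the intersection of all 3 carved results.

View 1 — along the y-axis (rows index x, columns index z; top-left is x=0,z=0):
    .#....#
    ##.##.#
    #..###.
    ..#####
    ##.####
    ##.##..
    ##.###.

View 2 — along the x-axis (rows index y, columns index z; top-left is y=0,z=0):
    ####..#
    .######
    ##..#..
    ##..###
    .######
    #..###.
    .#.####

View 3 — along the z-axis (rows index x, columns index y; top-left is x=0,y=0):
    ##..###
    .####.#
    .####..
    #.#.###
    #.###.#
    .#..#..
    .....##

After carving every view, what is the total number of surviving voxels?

90 voxels

full grid |V| = 343
V1 y: intersect with XZ mask (31 set) -- 217 left
V2 x: intersect with YZ mask (34 set) -- 159 left
V3 z: intersect with XY mask (28 set) -- 90 left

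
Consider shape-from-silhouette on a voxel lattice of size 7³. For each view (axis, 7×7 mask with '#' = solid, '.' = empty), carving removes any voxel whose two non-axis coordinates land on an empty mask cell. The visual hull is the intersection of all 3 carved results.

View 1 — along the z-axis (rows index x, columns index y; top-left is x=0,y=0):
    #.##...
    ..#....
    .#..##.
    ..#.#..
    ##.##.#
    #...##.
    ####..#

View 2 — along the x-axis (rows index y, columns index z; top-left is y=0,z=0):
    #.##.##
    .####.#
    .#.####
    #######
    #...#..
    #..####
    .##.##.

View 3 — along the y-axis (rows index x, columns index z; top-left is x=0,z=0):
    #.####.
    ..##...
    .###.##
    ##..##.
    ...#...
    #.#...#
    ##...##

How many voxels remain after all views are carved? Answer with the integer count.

voxel count = 48

before carving: 343 voxels (7×7×7)
after view 1 [z-axis, 22 of 49 cells solid] → remaining = 154
after view 2 [x-axis, 33 of 49 cells solid] → remaining = 102
after view 3 [y-axis, 24 of 49 cells solid] → remaining = 48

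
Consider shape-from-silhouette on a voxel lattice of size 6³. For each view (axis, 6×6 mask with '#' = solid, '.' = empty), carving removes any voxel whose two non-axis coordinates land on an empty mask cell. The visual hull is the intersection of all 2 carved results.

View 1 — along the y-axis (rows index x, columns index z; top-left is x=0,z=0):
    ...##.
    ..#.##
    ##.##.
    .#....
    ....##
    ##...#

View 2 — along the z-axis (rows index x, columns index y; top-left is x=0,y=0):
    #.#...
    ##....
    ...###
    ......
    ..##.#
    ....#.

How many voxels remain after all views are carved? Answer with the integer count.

initial block: 6^3 = 216
carve view 1 (along y, XZ-mask fill 15/36): 90 voxels remain
carve view 2 (along z, XY-mask fill 11/36): 31 voxels remain

voxel count = 31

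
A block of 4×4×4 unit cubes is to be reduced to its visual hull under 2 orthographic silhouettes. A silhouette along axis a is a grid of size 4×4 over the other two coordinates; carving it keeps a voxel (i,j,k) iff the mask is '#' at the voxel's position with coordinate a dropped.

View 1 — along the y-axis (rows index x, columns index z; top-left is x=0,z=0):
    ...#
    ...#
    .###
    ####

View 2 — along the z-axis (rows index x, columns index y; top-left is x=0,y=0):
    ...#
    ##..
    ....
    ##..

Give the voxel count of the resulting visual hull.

|visual hull| = 11

before carving: 64 voxels (4×4×4)
[1] y-view keeps 9 columns → grid now 36
[2] z-view keeps 5 columns → grid now 11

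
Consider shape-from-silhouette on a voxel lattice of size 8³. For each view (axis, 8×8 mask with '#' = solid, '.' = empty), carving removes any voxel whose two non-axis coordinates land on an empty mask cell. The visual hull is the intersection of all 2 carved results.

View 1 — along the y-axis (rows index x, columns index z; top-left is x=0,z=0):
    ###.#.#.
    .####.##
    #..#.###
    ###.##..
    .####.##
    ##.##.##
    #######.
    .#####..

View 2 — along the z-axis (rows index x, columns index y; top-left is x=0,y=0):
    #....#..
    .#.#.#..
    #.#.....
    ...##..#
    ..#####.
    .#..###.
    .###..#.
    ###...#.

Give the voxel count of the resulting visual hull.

start: 8×8×8 = 512 voxels
  1. axis=1 (XZ plane), |mask|=45  ⇒  voxels=360
  2. axis=2 (XY plane), |mask|=27  ⇒  voxels=155

remaining voxels: 155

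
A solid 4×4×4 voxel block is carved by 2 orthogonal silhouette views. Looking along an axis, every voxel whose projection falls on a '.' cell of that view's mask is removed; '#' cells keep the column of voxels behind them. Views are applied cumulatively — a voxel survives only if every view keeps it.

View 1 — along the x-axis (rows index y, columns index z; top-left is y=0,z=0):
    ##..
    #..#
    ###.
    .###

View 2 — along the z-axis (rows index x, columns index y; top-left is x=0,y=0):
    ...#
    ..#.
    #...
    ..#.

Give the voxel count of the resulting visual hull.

11 voxels

full grid |V| = 64
carve view 1 (along x, YZ-mask fill 10/16): 40 voxels remain
carve view 2 (along z, XY-mask fill 4/16): 11 voxels remain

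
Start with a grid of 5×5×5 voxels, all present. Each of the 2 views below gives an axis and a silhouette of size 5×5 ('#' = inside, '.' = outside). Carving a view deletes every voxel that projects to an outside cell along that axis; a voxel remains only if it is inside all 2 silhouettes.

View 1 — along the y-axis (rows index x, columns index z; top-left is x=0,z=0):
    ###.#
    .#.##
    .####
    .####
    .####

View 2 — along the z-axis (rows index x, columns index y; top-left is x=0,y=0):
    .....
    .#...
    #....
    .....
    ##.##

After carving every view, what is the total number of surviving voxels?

initial block: 5^3 = 125
carve view 1 (along y, XZ-mask fill 19/25): 95 voxels remain
carve view 2 (along z, XY-mask fill 6/25): 23 voxels remain

remaining voxels: 23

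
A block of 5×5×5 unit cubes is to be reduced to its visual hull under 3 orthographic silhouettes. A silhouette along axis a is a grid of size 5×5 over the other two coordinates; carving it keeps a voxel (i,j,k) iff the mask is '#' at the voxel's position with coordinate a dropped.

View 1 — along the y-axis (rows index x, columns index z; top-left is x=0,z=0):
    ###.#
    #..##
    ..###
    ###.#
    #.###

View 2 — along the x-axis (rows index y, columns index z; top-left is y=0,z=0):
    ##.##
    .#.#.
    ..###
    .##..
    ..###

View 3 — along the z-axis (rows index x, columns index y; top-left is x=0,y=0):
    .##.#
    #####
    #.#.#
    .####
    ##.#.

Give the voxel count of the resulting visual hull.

33 voxels

initial block: 5^3 = 125
  1. axis=1 (XZ plane), |mask|=18  ⇒  voxels=90
  2. axis=0 (YZ plane), |mask|=14  ⇒  voxels=49
  3. axis=2 (XY plane), |mask|=18  ⇒  voxels=33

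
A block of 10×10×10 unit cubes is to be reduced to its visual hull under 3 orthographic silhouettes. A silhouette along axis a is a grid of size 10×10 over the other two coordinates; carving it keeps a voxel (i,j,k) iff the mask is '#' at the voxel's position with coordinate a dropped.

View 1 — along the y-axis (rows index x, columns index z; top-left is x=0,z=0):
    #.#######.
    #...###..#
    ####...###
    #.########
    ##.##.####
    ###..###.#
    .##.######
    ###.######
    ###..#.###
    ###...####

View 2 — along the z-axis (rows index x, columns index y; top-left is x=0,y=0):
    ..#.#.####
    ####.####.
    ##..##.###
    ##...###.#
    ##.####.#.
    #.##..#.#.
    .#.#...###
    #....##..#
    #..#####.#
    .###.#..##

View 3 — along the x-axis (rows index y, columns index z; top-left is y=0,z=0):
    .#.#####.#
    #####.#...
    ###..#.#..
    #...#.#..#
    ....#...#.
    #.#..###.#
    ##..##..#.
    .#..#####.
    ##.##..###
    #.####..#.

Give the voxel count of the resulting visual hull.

full grid |V| = 1000
  1. axis=1 (XZ plane), |mask|=75  ⇒  voxels=750
  2. axis=2 (XY plane), |mask|=61  ⇒  voxels=449
  3. axis=0 (YZ plane), |mask|=54  ⇒  voxels=254

voxel count = 254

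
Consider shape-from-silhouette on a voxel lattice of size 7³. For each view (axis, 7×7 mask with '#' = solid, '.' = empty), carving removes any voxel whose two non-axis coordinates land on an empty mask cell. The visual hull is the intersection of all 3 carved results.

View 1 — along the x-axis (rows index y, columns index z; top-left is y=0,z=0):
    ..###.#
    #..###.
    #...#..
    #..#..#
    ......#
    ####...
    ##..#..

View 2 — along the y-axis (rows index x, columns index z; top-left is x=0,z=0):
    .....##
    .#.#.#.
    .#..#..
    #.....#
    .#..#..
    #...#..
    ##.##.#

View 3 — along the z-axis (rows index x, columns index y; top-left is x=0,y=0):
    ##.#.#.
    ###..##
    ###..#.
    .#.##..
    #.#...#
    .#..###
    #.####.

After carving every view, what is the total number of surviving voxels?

initial block: 7^3 = 343
  1. axis=0 (YZ plane), |mask|=21  ⇒  voxels=147
  2. axis=1 (XZ plane), |mask|=18  ⇒  voxels=58
  3. axis=2 (XY plane), |mask|=28  ⇒  voxels=38

remaining voxels: 38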